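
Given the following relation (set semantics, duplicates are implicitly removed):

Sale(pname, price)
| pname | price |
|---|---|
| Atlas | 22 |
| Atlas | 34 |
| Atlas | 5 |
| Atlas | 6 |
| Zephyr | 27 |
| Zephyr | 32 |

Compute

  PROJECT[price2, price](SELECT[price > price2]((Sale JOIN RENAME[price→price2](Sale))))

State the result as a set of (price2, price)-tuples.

ρ[price→price2]: schema becomes (pname, price2); tuples unchanged.
Natural join on pname: {(Atlas, 22, 22), (Atlas, 22, 34), (Atlas, 22, 5), (Atlas, 22, 6), (Atlas, 34, 22), (Atlas, 34, 34), (Atlas, 34, 5), (Atlas, 34, 6), (Atlas, 5, 22), (Atlas, 5, 34), (Atlas, 5, 5), (Atlas, 5, 6), (Atlas, 6, 22), (Atlas, 6, 34), (Atlas, 6, 5), (Atlas, 6, 6), (Zephyr, 27, 27), (Zephyr, 27, 32), (Zephyr, 32, 27), (Zephyr, 32, 32)}
σ[price > price2]: keep tuples satisfying price > price2 → {(Atlas, 22, 5), (Atlas, 22, 6), (Atlas, 34, 22), (Atlas, 34, 5), (Atlas, 34, 6), (Atlas, 6, 5), (Zephyr, 32, 27)}
Projecting to price2, price: {(22, 34), (27, 32), (5, 22), (5, 34), (5, 6), (6, 22), (6, 34)}

{(22, 34), (27, 32), (5, 22), (5, 34), (5, 6), (6, 22), (6, 34)}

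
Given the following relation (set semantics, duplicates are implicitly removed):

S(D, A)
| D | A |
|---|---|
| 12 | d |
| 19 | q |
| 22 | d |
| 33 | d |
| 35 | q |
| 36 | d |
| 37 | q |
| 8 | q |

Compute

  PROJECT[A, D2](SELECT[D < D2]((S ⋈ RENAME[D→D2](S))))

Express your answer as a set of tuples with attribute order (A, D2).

{(d, 22), (d, 33), (d, 36), (q, 19), (q, 35), (q, 37)}

ρ[D→D2]: schema becomes (D2, A); tuples unchanged.
S ⋈ RENAME[D→D2](S) (natural join on A): {(12, d, 12), (12, d, 22), (12, d, 33), (12, d, 36), (19, q, 19), (19, q, 35), (19, q, 37), (19, q, 8), (22, d, 12), (22, d, 22), (22, d, 33), (22, d, 36), (33, d, 12), (33, d, 22), (33, d, 33), (33, d, 36), (35, q, 19), (35, q, 35), (35, q, 37), (35, q, 8), (36, d, 12), (36, d, 22), (36, d, 33), (36, d, 36), (37, q, 19), (37, q, 35), (37, q, 37), (37, q, 8), (8, q, 19), (8, q, 35), (8, q, 37), (8, q, 8)}
Filtering on D < D2 leaves {(12, d, 22), (12, d, 33), (12, d, 36), (19, q, 35), (19, q, 37), (22, d, 33), (22, d, 36), (33, d, 36), (35, q, 37), (8, q, 19), (8, q, 35), (8, q, 37)}.
Projecting to A, D2 (6 duplicate(s) eliminated): {(d, 22), (d, 33), (d, 36), (q, 19), (q, 35), (q, 37)}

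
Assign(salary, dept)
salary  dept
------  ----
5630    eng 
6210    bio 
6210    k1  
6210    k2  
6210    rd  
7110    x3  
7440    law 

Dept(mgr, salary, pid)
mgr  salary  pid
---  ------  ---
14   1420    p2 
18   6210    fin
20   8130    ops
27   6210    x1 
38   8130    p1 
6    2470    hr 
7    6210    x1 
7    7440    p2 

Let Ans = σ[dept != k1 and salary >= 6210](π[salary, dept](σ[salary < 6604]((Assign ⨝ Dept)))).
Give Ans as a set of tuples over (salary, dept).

Assign ⋈ Dept (natural join on salary): {(6210, bio, 18, fin), (6210, bio, 27, x1), (6210, bio, 7, x1), (6210, k1, 18, fin), (6210, k1, 27, x1), (6210, k1, 7, x1), (6210, k2, 18, fin), (6210, k2, 27, x1), (6210, k2, 7, x1), (6210, rd, 18, fin), (6210, rd, 27, x1), (6210, rd, 7, x1), (7440, law, 7, p2)}
Selection salary < 6604: {(6210, bio, 18, fin), (6210, bio, 27, x1), (6210, bio, 7, x1), (6210, k1, 18, fin), (6210, k1, 27, x1), (6210, k1, 7, x1), (6210, k2, 18, fin), (6210, k2, 27, x1), (6210, k2, 7, x1), (6210, rd, 18, fin), (6210, rd, 27, x1), (6210, rd, 7, x1)}
Projecting to salary, dept (8 duplicate(s) eliminated): {(6210, bio), (6210, k1), (6210, k2), (6210, rd)}
Selection dept != k1 and salary >= 6210: {(6210, bio), (6210, k2), (6210, rd)}

{(6210, bio), (6210, k2), (6210, rd)}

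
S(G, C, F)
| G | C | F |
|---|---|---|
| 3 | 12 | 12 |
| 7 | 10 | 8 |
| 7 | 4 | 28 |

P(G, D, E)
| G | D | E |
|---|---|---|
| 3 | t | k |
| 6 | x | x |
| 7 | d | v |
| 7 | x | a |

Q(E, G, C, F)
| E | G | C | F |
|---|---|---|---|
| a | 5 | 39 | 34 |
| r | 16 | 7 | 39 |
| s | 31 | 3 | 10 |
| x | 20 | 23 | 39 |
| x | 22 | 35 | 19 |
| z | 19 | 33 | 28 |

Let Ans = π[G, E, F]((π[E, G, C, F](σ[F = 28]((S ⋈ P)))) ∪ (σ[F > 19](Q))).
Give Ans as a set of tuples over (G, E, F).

{(16, r, 39), (19, z, 28), (20, x, 39), (5, a, 34), (7, a, 28), (7, v, 28)}

Natural join on G: {(3, 12, 12, t, k), (7, 10, 8, d, v), (7, 10, 8, x, a), (7, 4, 28, d, v), (7, 4, 28, x, a)}
Selection F = 28: {(7, 4, 28, d, v), (7, 4, 28, x, a)}
π[E, G, C, F]: project onto (E, G, C, F) → {(a, 7, 4, 28), (v, 7, 4, 28)}
Selection F > 19: {(a, 5, 39, 34), (r, 16, 7, 39), (x, 20, 23, 39), (z, 19, 33, 28)}
Set union of the two operands is {(a, 5, 39, 34), (a, 7, 4, 28), (r, 16, 7, 39), (v, 7, 4, 28), (x, 20, 23, 39), (z, 19, 33, 28)}.
π[G, E, F]: project onto (G, E, F) → {(16, r, 39), (19, z, 28), (20, x, 39), (5, a, 34), (7, a, 28), (7, v, 28)}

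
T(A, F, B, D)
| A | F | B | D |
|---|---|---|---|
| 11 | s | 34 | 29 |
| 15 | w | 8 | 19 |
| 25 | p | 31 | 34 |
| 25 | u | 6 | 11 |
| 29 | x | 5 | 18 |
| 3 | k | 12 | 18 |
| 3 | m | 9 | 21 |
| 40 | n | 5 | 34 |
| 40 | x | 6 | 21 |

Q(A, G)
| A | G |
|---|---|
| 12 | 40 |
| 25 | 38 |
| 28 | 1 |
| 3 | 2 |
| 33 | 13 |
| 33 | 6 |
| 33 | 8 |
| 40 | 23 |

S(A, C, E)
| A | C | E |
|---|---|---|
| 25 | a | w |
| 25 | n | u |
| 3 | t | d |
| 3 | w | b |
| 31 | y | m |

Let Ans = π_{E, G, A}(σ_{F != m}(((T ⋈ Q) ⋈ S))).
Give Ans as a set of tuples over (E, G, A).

{(b, 2, 3), (d, 2, 3), (u, 38, 25), (w, 38, 25)}

Joining T and Q on A yields {(25, p, 31, 34, 38), (25, u, 6, 11, 38), (3, k, 12, 18, 2), (3, m, 9, 21, 2), (40, n, 5, 34, 23), (40, x, 6, 21, 23)}.
Joining (T ⋈ Q) and S on A yields {(25, p, 31, 34, 38, a, w), (25, p, 31, 34, 38, n, u), (25, u, 6, 11, 38, a, w), (25, u, 6, 11, 38, n, u), (3, k, 12, 18, 2, t, d), (3, k, 12, 18, 2, w, b), (3, m, 9, 21, 2, t, d), (3, m, 9, 21, 2, w, b)}.
σ[F != m]: keep tuples satisfying F != m → {(25, p, 31, 34, 38, a, w), (25, p, 31, 34, 38, n, u), (25, u, 6, 11, 38, a, w), (25, u, 6, 11, 38, n, u), (3, k, 12, 18, 2, t, d), (3, k, 12, 18, 2, w, b)}
π[E, G, A]: project onto (E, G, A) (2 duplicate(s) eliminated) → {(b, 2, 3), (d, 2, 3), (u, 38, 25), (w, 38, 25)}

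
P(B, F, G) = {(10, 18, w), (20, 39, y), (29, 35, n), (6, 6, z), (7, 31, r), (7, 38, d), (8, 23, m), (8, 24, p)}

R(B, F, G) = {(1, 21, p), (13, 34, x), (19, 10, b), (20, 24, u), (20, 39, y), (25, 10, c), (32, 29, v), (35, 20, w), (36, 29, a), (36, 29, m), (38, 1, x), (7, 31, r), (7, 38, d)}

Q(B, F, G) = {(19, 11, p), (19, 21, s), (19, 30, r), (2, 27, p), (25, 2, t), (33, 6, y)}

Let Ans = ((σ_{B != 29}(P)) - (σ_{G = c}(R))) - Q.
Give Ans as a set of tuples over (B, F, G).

Selection B != 29: {(10, 18, w), (20, 39, y), (6, 6, z), (7, 31, r), (7, 38, d), (8, 23, m), (8, 24, p)}
Selection G = c: {(25, 10, c)}
Set difference of the two operands is {(10, 18, w), (20, 39, y), (6, 6, z), (7, 31, r), (7, 38, d), (8, 23, m), (8, 24, p)}.
Set difference of the two operands is {(10, 18, w), (20, 39, y), (6, 6, z), (7, 31, r), (7, 38, d), (8, 23, m), (8, 24, p)}.

{(10, 18, w), (20, 39, y), (6, 6, z), (7, 31, r), (7, 38, d), (8, 23, m), (8, 24, p)}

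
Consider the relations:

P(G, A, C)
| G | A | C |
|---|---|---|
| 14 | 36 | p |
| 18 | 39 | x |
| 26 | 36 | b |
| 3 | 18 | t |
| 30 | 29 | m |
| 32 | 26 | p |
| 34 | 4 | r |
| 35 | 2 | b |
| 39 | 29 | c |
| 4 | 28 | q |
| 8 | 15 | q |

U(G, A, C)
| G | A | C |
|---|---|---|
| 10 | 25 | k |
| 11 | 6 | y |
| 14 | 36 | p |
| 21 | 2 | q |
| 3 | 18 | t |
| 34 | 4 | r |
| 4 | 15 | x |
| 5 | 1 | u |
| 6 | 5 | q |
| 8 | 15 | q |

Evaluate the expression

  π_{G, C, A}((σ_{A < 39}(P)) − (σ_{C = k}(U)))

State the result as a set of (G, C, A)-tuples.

σ[A < 39]: keep tuples satisfying A < 39 → {(14, 36, p), (26, 36, b), (3, 18, t), (30, 29, m), (32, 26, p), (34, 4, r), (35, 2, b), (39, 29, c), (4, 28, q), (8, 15, q)}
σ[C = k]: keep tuples satisfying C = k → {(10, 25, k)}
Taking the difference: {(14, 36, p), (26, 36, b), (3, 18, t), (30, 29, m), (32, 26, p), (34, 4, r), (35, 2, b), (39, 29, c), (4, 28, q), (8, 15, q)}
Projecting to G, C, A: {(14, p, 36), (26, b, 36), (3, t, 18), (30, m, 29), (32, p, 26), (34, r, 4), (35, b, 2), (39, c, 29), (4, q, 28), (8, q, 15)}

{(14, p, 36), (26, b, 36), (3, t, 18), (30, m, 29), (32, p, 26), (34, r, 4), (35, b, 2), (39, c, 29), (4, q, 28), (8, q, 15)}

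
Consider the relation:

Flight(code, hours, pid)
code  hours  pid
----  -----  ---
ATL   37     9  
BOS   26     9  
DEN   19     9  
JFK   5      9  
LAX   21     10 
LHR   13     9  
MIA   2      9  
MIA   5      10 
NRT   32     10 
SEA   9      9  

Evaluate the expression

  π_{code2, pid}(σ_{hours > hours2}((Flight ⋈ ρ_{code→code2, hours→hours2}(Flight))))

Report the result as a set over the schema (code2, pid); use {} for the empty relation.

{(BOS, 9), (DEN, 9), (JFK, 9), (LAX, 10), (LHR, 9), (MIA, 10), (MIA, 9), (SEA, 9)}

ρ[code→code2, hours→hours2]: schema becomes (code2, hours2, pid); tuples unchanged.
Natural join on pid: {(ATL, 37, 9, ATL, 37), (ATL, 37, 9, BOS, 26), (ATL, 37, 9, DEN, 19), (ATL, 37, 9, JFK, 5), (ATL, 37, 9, LHR, 13), (ATL, 37, 9, MIA, 2), (ATL, 37, 9, SEA, 9), (BOS, 26, 9, ATL, 37), (BOS, 26, 9, BOS, 26), (BOS, 26, 9, DEN, 19), (BOS, 26, 9, JFK, 5), (BOS, 26, 9, LHR, 13), (BOS, 26, 9, MIA, 2), (BOS, 26, 9, SEA, 9), (DEN, 19, 9, ATL, 37), (DEN, 19, 9, BOS, 26), (DEN, 19, 9, DEN, 19), (DEN, 19, 9, JFK, 5), (DEN, 19, 9, LHR, 13), (DEN, 19, 9, MIA, 2), (DEN, 19, 9, SEA, 9), (JFK, 5, 9, ATL, 37), (JFK, 5, 9, BOS, 26), (JFK, 5, 9, DEN, 19), (JFK, 5, 9, JFK, 5), (JFK, 5, 9, LHR, 13), (JFK, 5, 9, MIA, 2), (JFK, 5, 9, SEA, 9), (LAX, 21, 10, LAX, 21), (LAX, 21, 10, MIA, 5), (LAX, 21, 10, NRT, 32), (LHR, 13, 9, ATL, 37), (LHR, 13, 9, BOS, 26), (LHR, 13, 9, DEN, 19), (LHR, 13, 9, JFK, 5), (LHR, 13, 9, LHR, 13), (LHR, 13, 9, MIA, 2), (LHR, 13, 9, SEA, 9), (MIA, 2, 9, ATL, 37), (MIA, 2, 9, BOS, 26), (MIA, 2, 9, DEN, 19), (MIA, 2, 9, JFK, 5), (MIA, 2, 9, LHR, 13), (MIA, 2, 9, MIA, 2), (MIA, 2, 9, SEA, 9), (MIA, 5, 10, LAX, 21), (MIA, 5, 10, MIA, 5), (MIA, 5, 10, NRT, 32), (NRT, 32, 10, LAX, 21), (NRT, 32, 10, MIA, 5), (NRT, 32, 10, NRT, 32), (SEA, 9, 9, ATL, 37), (SEA, 9, 9, BOS, 26), (SEA, 9, 9, DEN, 19), (SEA, 9, 9, JFK, 5), (SEA, 9, 9, LHR, 13), (SEA, 9, 9, MIA, 2), (SEA, 9, 9, SEA, 9)}
Filtering on hours > hours2 leaves {(ATL, 37, 9, BOS, 26), (ATL, 37, 9, DEN, 19), (ATL, 37, 9, JFK, 5), (ATL, 37, 9, LHR, 13), (ATL, 37, 9, MIA, 2), (ATL, 37, 9, SEA, 9), (BOS, 26, 9, DEN, 19), (BOS, 26, 9, JFK, 5), (BOS, 26, 9, LHR, 13), (BOS, 26, 9, MIA, 2), (BOS, 26, 9, SEA, 9), (DEN, 19, 9, JFK, 5), (DEN, 19, 9, LHR, 13), (DEN, 19, 9, MIA, 2), (DEN, 19, 9, SEA, 9), (JFK, 5, 9, MIA, 2), (LAX, 21, 10, MIA, 5), (LHR, 13, 9, JFK, 5), (LHR, 13, 9, MIA, 2), (LHR, 13, 9, SEA, 9), (NRT, 32, 10, LAX, 21), (NRT, 32, 10, MIA, 5), (SEA, 9, 9, JFK, 5), (SEA, 9, 9, MIA, 2)}.
π_{code2, pid} gives {(BOS, 9), (DEN, 9), (JFK, 9), (LAX, 10), (LHR, 9), (MIA, 10), (MIA, 9), (SEA, 9)} (16 duplicate(s) eliminated).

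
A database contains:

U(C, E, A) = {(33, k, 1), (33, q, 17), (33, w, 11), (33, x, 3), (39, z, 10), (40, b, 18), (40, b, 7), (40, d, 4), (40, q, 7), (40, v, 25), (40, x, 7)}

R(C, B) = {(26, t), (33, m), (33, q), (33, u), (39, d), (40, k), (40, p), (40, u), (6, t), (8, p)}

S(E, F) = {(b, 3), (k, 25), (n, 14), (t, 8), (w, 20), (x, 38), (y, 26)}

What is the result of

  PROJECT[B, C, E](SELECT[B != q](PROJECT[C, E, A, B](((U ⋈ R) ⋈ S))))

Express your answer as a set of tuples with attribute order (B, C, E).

{(k, 40, b), (k, 40, x), (m, 33, k), (m, 33, w), (m, 33, x), (p, 40, b), (p, 40, x), (u, 33, k), (u, 33, w), (u, 33, x), (u, 40, b), (u, 40, x)}

Natural join on C: {(33, k, 1, m), (33, k, 1, q), (33, k, 1, u), (33, q, 17, m), (33, q, 17, q), (33, q, 17, u), (33, w, 11, m), (33, w, 11, q), (33, w, 11, u), (33, x, 3, m), (33, x, 3, q), (33, x, 3, u), (39, z, 10, d), (40, b, 18, k), (40, b, 18, p), (40, b, 18, u), (40, b, 7, k), (40, b, 7, p), (40, b, 7, u), (40, d, 4, k), (40, d, 4, p), (40, d, 4, u), (40, q, 7, k), (40, q, 7, p), (40, q, 7, u), (40, v, 25, k), (40, v, 25, p), (40, v, 25, u), (40, x, 7, k), (40, x, 7, p), (40, x, 7, u)}
Natural join on E: {(33, k, 1, m, 25), (33, k, 1, q, 25), (33, k, 1, u, 25), (33, w, 11, m, 20), (33, w, 11, q, 20), (33, w, 11, u, 20), (33, x, 3, m, 38), (33, x, 3, q, 38), (33, x, 3, u, 38), (40, b, 18, k, 3), (40, b, 18, p, 3), (40, b, 18, u, 3), (40, b, 7, k, 3), (40, b, 7, p, 3), (40, b, 7, u, 3), (40, x, 7, k, 38), (40, x, 7, p, 38), (40, x, 7, u, 38)}
Projecting to C, E, A, B: {(33, k, 1, m), (33, k, 1, q), (33, k, 1, u), (33, w, 11, m), (33, w, 11, q), (33, w, 11, u), (33, x, 3, m), (33, x, 3, q), (33, x, 3, u), (40, b, 18, k), (40, b, 18, p), (40, b, 18, u), (40, b, 7, k), (40, b, 7, p), (40, b, 7, u), (40, x, 7, k), (40, x, 7, p), (40, x, 7, u)}
Apply σ_{B != q}; surviving tuples: {(33, k, 1, m), (33, k, 1, u), (33, w, 11, m), (33, w, 11, u), (33, x, 3, m), (33, x, 3, u), (40, b, 18, k), (40, b, 18, p), (40, b, 18, u), (40, b, 7, k), (40, b, 7, p), (40, b, 7, u), (40, x, 7, k), (40, x, 7, p), (40, x, 7, u)}
Projecting to B, C, E (3 duplicate(s) eliminated): {(k, 40, b), (k, 40, x), (m, 33, k), (m, 33, w), (m, 33, x), (p, 40, b), (p, 40, x), (u, 33, k), (u, 33, w), (u, 33, x), (u, 40, b), (u, 40, x)}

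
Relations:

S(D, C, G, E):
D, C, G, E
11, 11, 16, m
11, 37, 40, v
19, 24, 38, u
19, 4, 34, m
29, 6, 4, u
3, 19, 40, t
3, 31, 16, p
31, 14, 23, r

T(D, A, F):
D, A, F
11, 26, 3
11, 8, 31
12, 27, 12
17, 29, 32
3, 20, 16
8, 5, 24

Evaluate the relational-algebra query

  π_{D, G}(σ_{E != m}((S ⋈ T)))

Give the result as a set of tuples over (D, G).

S ⋈ T (natural join on D): {(11, 11, 16, m, 26, 3), (11, 11, 16, m, 8, 31), (11, 37, 40, v, 26, 3), (11, 37, 40, v, 8, 31), (3, 19, 40, t, 20, 16), (3, 31, 16, p, 20, 16)}
Selection E != m: {(11, 37, 40, v, 26, 3), (11, 37, 40, v, 8, 31), (3, 19, 40, t, 20, 16), (3, 31, 16, p, 20, 16)}
π[D, G]: project onto (D, G) (1 duplicate(s) eliminated) → {(11, 40), (3, 16), (3, 40)}

{(11, 40), (3, 16), (3, 40)}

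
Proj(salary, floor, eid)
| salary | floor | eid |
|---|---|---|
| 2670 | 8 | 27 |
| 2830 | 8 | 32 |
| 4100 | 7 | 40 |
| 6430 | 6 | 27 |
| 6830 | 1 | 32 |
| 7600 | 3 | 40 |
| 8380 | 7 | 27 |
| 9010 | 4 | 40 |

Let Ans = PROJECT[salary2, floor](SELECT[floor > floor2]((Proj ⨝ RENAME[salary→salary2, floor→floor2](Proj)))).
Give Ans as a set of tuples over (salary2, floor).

{(6430, 7), (6430, 8), (6830, 8), (7600, 4), (7600, 7), (8380, 8), (9010, 7)}

ρ[salary→salary2, floor→floor2]: schema becomes (salary2, floor2, eid); tuples unchanged.
Joining Proj and RENAME[salary→salary2, floor→floor2](Proj) on eid yields {(2670, 8, 27, 2670, 8), (2670, 8, 27, 6430, 6), (2670, 8, 27, 8380, 7), (2830, 8, 32, 2830, 8), (2830, 8, 32, 6830, 1), (4100, 7, 40, 4100, 7), (4100, 7, 40, 7600, 3), (4100, 7, 40, 9010, 4), (6430, 6, 27, 2670, 8), (6430, 6, 27, 6430, 6), (6430, 6, 27, 8380, 7), (6830, 1, 32, 2830, 8), (6830, 1, 32, 6830, 1), (7600, 3, 40, 4100, 7), (7600, 3, 40, 7600, 3), (7600, 3, 40, 9010, 4), (8380, 7, 27, 2670, 8), (8380, 7, 27, 6430, 6), (8380, 7, 27, 8380, 7), (9010, 4, 40, 4100, 7), (9010, 4, 40, 7600, 3), (9010, 4, 40, 9010, 4)}.
Selection floor > floor2: {(2670, 8, 27, 6430, 6), (2670, 8, 27, 8380, 7), (2830, 8, 32, 6830, 1), (4100, 7, 40, 7600, 3), (4100, 7, 40, 9010, 4), (8380, 7, 27, 6430, 6), (9010, 4, 40, 7600, 3)}
Keep only column(s) salary2, floor: {(6430, 7), (6430, 8), (6830, 8), (7600, 4), (7600, 7), (8380, 8), (9010, 7)}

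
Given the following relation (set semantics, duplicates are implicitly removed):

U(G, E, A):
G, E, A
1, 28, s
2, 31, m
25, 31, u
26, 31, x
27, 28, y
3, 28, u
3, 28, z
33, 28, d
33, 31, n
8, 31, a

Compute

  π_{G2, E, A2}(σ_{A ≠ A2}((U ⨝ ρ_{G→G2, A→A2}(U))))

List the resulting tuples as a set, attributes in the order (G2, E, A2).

{(1, 28, s), (2, 31, m), (25, 31, u), (26, 31, x), (27, 28, y), (3, 28, u), (3, 28, z), (33, 28, d), (33, 31, n), (8, 31, a)}

ρ[G→G2, A→A2]: schema becomes (G2, E, A2); tuples unchanged.
U ⋈ ρ_{G→G2, A→A2}(U) (natural join on E): {(1, 28, s, 1, s), (1, 28, s, 27, y), (1, 28, s, 3, u), (1, 28, s, 3, z), (1, 28, s, 33, d), (2, 31, m, 2, m), (2, 31, m, 25, u), (2, 31, m, 26, x), (2, 31, m, 33, n), (2, 31, m, 8, a), (25, 31, u, 2, m), (25, 31, u, 25, u), (25, 31, u, 26, x), (25, 31, u, 33, n), (25, 31, u, 8, a), (26, 31, x, 2, m), (26, 31, x, 25, u), (26, 31, x, 26, x), (26, 31, x, 33, n), (26, 31, x, 8, a), (27, 28, y, 1, s), (27, 28, y, 27, y), (27, 28, y, 3, u), (27, 28, y, 3, z), (27, 28, y, 33, d), (3, 28, u, 1, s), (3, 28, u, 27, y), (3, 28, u, 3, u), (3, 28, u, 3, z), (3, 28, u, 33, d), (3, 28, z, 1, s), (3, 28, z, 27, y), (3, 28, z, 3, u), (3, 28, z, 3, z), (3, 28, z, 33, d), (33, 28, d, 1, s), (33, 28, d, 27, y), (33, 28, d, 3, u), (33, 28, d, 3, z), (33, 28, d, 33, d), (33, 31, n, 2, m), (33, 31, n, 25, u), (33, 31, n, 26, x), (33, 31, n, 33, n), (33, 31, n, 8, a), (8, 31, a, 2, m), (8, 31, a, 25, u), (8, 31, a, 26, x), (8, 31, a, 33, n), (8, 31, a, 8, a)}
Filtering on A ≠ A2 leaves {(1, 28, s, 27, y), (1, 28, s, 3, u), (1, 28, s, 3, z), (1, 28, s, 33, d), (2, 31, m, 25, u), (2, 31, m, 26, x), (2, 31, m, 33, n), (2, 31, m, 8, a), (25, 31, u, 2, m), (25, 31, u, 26, x), (25, 31, u, 33, n), (25, 31, u, 8, a), (26, 31, x, 2, m), (26, 31, x, 25, u), (26, 31, x, 33, n), (26, 31, x, 8, a), (27, 28, y, 1, s), (27, 28, y, 3, u), (27, 28, y, 3, z), (27, 28, y, 33, d), (3, 28, u, 1, s), (3, 28, u, 27, y), (3, 28, u, 3, z), (3, 28, u, 33, d), (3, 28, z, 1, s), (3, 28, z, 27, y), (3, 28, z, 3, u), (3, 28, z, 33, d), (33, 28, d, 1, s), (33, 28, d, 27, y), (33, 28, d, 3, u), (33, 28, d, 3, z), (33, 31, n, 2, m), (33, 31, n, 25, u), (33, 31, n, 26, x), (33, 31, n, 8, a), (8, 31, a, 2, m), (8, 31, a, 25, u), (8, 31, a, 26, x), (8, 31, a, 33, n)}.
Keep only column(s) G2, E, A2 (30 duplicate(s) eliminated): {(1, 28, s), (2, 31, m), (25, 31, u), (26, 31, x), (27, 28, y), (3, 28, u), (3, 28, z), (33, 28, d), (33, 31, n), (8, 31, a)}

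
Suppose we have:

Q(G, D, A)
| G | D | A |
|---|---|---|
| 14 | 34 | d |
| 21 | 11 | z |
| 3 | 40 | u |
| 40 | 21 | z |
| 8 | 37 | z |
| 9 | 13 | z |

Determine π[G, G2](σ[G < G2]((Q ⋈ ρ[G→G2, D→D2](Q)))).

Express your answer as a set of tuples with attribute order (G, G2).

ρ[G→G2, D→D2]: schema becomes (G2, D2, A); tuples unchanged.
Natural join on A: {(14, 34, d, 14, 34), (21, 11, z, 21, 11), (21, 11, z, 40, 21), (21, 11, z, 8, 37), (21, 11, z, 9, 13), (3, 40, u, 3, 40), (40, 21, z, 21, 11), (40, 21, z, 40, 21), (40, 21, z, 8, 37), (40, 21, z, 9, 13), (8, 37, z, 21, 11), (8, 37, z, 40, 21), (8, 37, z, 8, 37), (8, 37, z, 9, 13), (9, 13, z, 21, 11), (9, 13, z, 40, 21), (9, 13, z, 8, 37), (9, 13, z, 9, 13)}
Apply σ_{G < G2}; surviving tuples: {(21, 11, z, 40, 21), (8, 37, z, 21, 11), (8, 37, z, 40, 21), (8, 37, z, 9, 13), (9, 13, z, 21, 11), (9, 13, z, 40, 21)}
Projecting to G, G2: {(21, 40), (8, 21), (8, 40), (8, 9), (9, 21), (9, 40)}

{(21, 40), (8, 21), (8, 40), (8, 9), (9, 21), (9, 40)}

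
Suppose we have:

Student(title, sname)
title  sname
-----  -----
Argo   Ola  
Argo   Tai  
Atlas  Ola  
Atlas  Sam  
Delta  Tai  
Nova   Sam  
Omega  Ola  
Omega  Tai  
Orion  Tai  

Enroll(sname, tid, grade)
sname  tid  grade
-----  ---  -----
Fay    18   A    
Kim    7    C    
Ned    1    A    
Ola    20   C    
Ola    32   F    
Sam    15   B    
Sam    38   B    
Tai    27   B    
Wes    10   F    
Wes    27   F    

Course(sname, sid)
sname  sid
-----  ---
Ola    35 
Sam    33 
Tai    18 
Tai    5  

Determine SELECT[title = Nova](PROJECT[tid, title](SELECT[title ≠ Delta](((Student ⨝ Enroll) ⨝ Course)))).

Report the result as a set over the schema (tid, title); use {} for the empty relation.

Natural join on sname: {(Argo, Ola, 20, C), (Argo, Ola, 32, F), (Argo, Tai, 27, B), (Atlas, Ola, 20, C), (Atlas, Ola, 32, F), (Atlas, Sam, 15, B), (Atlas, Sam, 38, B), (Delta, Tai, 27, B), (Nova, Sam, 15, B), (Nova, Sam, 38, B), (Omega, Ola, 20, C), (Omega, Ola, 32, F), (Omega, Tai, 27, B), (Orion, Tai, 27, B)}
Natural join on sname: {(Argo, Ola, 20, C, 35), (Argo, Ola, 32, F, 35), (Argo, Tai, 27, B, 18), (Argo, Tai, 27, B, 5), (Atlas, Ola, 20, C, 35), (Atlas, Ola, 32, F, 35), (Atlas, Sam, 15, B, 33), (Atlas, Sam, 38, B, 33), (Delta, Tai, 27, B, 18), (Delta, Tai, 27, B, 5), (Nova, Sam, 15, B, 33), (Nova, Sam, 38, B, 33), (Omega, Ola, 20, C, 35), (Omega, Ola, 32, F, 35), (Omega, Tai, 27, B, 18), (Omega, Tai, 27, B, 5), (Orion, Tai, 27, B, 18), (Orion, Tai, 27, B, 5)}
Apply σ_{title ≠ Delta}; surviving tuples: {(Argo, Ola, 20, C, 35), (Argo, Ola, 32, F, 35), (Argo, Tai, 27, B, 18), (Argo, Tai, 27, B, 5), (Atlas, Ola, 20, C, 35), (Atlas, Ola, 32, F, 35), (Atlas, Sam, 15, B, 33), (Atlas, Sam, 38, B, 33), (Nova, Sam, 15, B, 33), (Nova, Sam, 38, B, 33), (Omega, Ola, 20, C, 35), (Omega, Ola, 32, F, 35), (Omega, Tai, 27, B, 18), (Omega, Tai, 27, B, 5), (Orion, Tai, 27, B, 18), (Orion, Tai, 27, B, 5)}
π[tid, title]: project onto (tid, title) (3 duplicate(s) eliminated) → {(15, Atlas), (15, Nova), (20, Argo), (20, Atlas), (20, Omega), (27, Argo), (27, Omega), (27, Orion), (32, Argo), (32, Atlas), (32, Omega), (38, Atlas), (38, Nova)}
Apply σ_{title = Nova}; surviving tuples: {(15, Nova), (38, Nova)}

{(15, Nova), (38, Nova)}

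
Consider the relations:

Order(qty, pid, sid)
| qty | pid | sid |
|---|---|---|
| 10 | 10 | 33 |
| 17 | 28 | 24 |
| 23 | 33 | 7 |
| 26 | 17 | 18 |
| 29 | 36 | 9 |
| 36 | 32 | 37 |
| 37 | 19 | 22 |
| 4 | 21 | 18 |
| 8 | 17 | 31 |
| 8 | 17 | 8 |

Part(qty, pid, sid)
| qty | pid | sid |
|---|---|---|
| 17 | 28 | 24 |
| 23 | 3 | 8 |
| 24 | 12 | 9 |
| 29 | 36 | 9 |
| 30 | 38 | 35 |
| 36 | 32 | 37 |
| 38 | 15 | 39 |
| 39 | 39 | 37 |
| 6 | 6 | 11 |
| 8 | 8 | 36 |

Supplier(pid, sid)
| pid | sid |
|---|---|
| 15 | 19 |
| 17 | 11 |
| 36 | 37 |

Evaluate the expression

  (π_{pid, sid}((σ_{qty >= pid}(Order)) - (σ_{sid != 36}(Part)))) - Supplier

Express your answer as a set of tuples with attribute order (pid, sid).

{(10, 33), (17, 18), (19, 22)}

Apply σ_{qty >= pid}; surviving tuples: {(10, 10, 33), (26, 17, 18), (36, 32, 37), (37, 19, 22)}
Apply σ_{sid != 36}; surviving tuples: {(17, 28, 24), (23, 3, 8), (24, 12, 9), (29, 36, 9), (30, 38, 35), (36, 32, 37), (38, 15, 39), (39, 39, 37), (6, 6, 11)}
Difference: {(10, 10, 33), (26, 17, 18), (36, 32, 37), (37, 19, 22)} with {(17, 28, 24), (23, 3, 8), (24, 12, 9), (29, 36, 9), (30, 38, 35), (36, 32, 37), (38, 15, 39), (39, 39, 37), (6, 6, 11)} → {(10, 10, 33), (26, 17, 18), (37, 19, 22)}
Keep only column(s) pid, sid: {(10, 33), (17, 18), (19, 22)}
Difference: {(10, 33), (17, 18), (19, 22)} with {(15, 19), (17, 11), (36, 37)} → {(10, 33), (17, 18), (19, 22)}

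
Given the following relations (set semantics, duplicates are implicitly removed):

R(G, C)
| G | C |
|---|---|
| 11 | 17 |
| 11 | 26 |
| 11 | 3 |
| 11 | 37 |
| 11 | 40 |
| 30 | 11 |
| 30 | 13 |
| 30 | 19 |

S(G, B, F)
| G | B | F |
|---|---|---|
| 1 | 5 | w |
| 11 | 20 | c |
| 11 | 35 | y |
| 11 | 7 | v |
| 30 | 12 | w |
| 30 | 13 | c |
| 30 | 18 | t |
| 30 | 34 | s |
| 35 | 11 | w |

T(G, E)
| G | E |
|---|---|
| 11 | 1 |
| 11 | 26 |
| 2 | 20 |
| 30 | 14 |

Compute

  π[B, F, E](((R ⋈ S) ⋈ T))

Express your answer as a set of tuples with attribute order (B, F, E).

{(12, w, 14), (13, c, 14), (18, t, 14), (20, c, 1), (20, c, 26), (34, s, 14), (35, y, 1), (35, y, 26), (7, v, 1), (7, v, 26)}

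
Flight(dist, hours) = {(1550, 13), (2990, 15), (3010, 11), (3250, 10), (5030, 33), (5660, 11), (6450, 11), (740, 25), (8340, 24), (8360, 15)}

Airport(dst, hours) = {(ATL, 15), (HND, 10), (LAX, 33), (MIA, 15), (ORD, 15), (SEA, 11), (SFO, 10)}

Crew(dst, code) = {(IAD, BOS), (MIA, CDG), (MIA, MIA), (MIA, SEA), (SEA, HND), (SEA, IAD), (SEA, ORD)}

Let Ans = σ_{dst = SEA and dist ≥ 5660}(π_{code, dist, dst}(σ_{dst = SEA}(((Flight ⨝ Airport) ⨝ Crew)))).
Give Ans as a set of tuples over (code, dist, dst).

{(HND, 5660, SEA), (HND, 6450, SEA), (IAD, 5660, SEA), (IAD, 6450, SEA), (ORD, 5660, SEA), (ORD, 6450, SEA)}

Joining Flight and Airport on hours yields {(2990, 15, ATL), (2990, 15, MIA), (2990, 15, ORD), (3010, 11, SEA), (3250, 10, HND), (3250, 10, SFO), (5030, 33, LAX), (5660, 11, SEA), (6450, 11, SEA), (8360, 15, ATL), (8360, 15, MIA), (8360, 15, ORD)}.
Joining (Flight ⨝ Airport) and Crew on dst yields {(2990, 15, MIA, CDG), (2990, 15, MIA, MIA), (2990, 15, MIA, SEA), (3010, 11, SEA, HND), (3010, 11, SEA, IAD), (3010, 11, SEA, ORD), (5660, 11, SEA, HND), (5660, 11, SEA, IAD), (5660, 11, SEA, ORD), (6450, 11, SEA, HND), (6450, 11, SEA, IAD), (6450, 11, SEA, ORD), (8360, 15, MIA, CDG), (8360, 15, MIA, MIA), (8360, 15, MIA, SEA)}.
Selection dst = SEA: {(3010, 11, SEA, HND), (3010, 11, SEA, IAD), (3010, 11, SEA, ORD), (5660, 11, SEA, HND), (5660, 11, SEA, IAD), (5660, 11, SEA, ORD), (6450, 11, SEA, HND), (6450, 11, SEA, IAD), (6450, 11, SEA, ORD)}
π[code, dist, dst]: project onto (code, dist, dst) → {(HND, 3010, SEA), (HND, 5660, SEA), (HND, 6450, SEA), (IAD, 3010, SEA), (IAD, 5660, SEA), (IAD, 6450, SEA), (ORD, 3010, SEA), (ORD, 5660, SEA), (ORD, 6450, SEA)}
Selection dst = SEA and dist ≥ 5660: {(HND, 5660, SEA), (HND, 6450, SEA), (IAD, 5660, SEA), (IAD, 6450, SEA), (ORD, 5660, SEA), (ORD, 6450, SEA)}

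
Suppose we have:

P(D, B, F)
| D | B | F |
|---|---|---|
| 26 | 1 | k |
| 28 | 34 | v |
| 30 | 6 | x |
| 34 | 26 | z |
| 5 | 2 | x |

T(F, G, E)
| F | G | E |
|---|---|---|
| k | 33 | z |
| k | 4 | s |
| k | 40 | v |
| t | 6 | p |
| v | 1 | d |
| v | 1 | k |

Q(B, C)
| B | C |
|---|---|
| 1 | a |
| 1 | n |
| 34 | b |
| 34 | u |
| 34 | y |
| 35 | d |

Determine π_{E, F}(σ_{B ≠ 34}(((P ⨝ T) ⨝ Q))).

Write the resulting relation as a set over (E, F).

{(s, k), (v, k), (z, k)}

P ⋈ T (natural join on F): {(26, 1, k, 33, z), (26, 1, k, 4, s), (26, 1, k, 40, v), (28, 34, v, 1, d), (28, 34, v, 1, k)}
(P ⨝ T) ⋈ Q (natural join on B): {(26, 1, k, 33, z, a), (26, 1, k, 33, z, n), (26, 1, k, 4, s, a), (26, 1, k, 4, s, n), (26, 1, k, 40, v, a), (26, 1, k, 40, v, n), (28, 34, v, 1, d, b), (28, 34, v, 1, d, u), (28, 34, v, 1, d, y), (28, 34, v, 1, k, b), (28, 34, v, 1, k, u), (28, 34, v, 1, k, y)}
σ[B ≠ 34]: keep tuples satisfying B ≠ 34 → {(26, 1, k, 33, z, a), (26, 1, k, 33, z, n), (26, 1, k, 4, s, a), (26, 1, k, 4, s, n), (26, 1, k, 40, v, a), (26, 1, k, 40, v, n)}
π_{E, F} gives {(s, k), (v, k), (z, k)} (3 duplicate(s) eliminated).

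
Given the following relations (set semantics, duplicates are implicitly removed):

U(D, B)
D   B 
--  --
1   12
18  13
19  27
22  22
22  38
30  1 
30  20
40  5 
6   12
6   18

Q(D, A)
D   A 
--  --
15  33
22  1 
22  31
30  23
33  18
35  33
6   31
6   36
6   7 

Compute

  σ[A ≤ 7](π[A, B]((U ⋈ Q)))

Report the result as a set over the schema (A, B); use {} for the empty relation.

{(1, 22), (1, 38), (7, 12), (7, 18)}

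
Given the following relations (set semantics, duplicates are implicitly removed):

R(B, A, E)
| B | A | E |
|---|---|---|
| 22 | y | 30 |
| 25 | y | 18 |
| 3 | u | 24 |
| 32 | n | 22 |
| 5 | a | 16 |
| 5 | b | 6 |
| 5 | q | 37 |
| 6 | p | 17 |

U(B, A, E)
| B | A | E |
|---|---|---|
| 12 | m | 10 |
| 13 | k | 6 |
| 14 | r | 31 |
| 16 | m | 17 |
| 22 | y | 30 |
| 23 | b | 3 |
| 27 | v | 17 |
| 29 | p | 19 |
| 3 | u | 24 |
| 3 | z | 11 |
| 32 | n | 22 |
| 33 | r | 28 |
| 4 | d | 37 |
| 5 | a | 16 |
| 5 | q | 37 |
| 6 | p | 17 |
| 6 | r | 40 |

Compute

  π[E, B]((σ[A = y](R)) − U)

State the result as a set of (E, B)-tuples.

Filtering on A = y leaves {(22, y, 30), (25, y, 18)}.
Set difference of the two operands is {(25, y, 18)}.
Projecting to E, B: {(18, 25)}

{(18, 25)}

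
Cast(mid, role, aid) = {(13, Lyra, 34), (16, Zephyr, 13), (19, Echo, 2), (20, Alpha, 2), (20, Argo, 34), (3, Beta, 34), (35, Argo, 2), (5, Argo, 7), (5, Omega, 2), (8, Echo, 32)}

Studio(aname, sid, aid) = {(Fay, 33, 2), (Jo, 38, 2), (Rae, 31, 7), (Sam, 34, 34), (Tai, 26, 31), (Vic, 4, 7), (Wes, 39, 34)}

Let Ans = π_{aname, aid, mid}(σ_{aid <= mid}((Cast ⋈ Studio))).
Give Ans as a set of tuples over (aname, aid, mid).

{(Fay, 2, 19), (Fay, 2, 20), (Fay, 2, 35), (Fay, 2, 5), (Jo, 2, 19), (Jo, 2, 20), (Jo, 2, 35), (Jo, 2, 5)}

Natural join on aid: {(13, Lyra, 34, Sam, 34), (13, Lyra, 34, Wes, 39), (19, Echo, 2, Fay, 33), (19, Echo, 2, Jo, 38), (20, Alpha, 2, Fay, 33), (20, Alpha, 2, Jo, 38), (20, Argo, 34, Sam, 34), (20, Argo, 34, Wes, 39), (3, Beta, 34, Sam, 34), (3, Beta, 34, Wes, 39), (35, Argo, 2, Fay, 33), (35, Argo, 2, Jo, 38), (5, Argo, 7, Rae, 31), (5, Argo, 7, Vic, 4), (5, Omega, 2, Fay, 33), (5, Omega, 2, Jo, 38)}
Filtering on aid <= mid leaves {(19, Echo, 2, Fay, 33), (19, Echo, 2, Jo, 38), (20, Alpha, 2, Fay, 33), (20, Alpha, 2, Jo, 38), (35, Argo, 2, Fay, 33), (35, Argo, 2, Jo, 38), (5, Omega, 2, Fay, 33), (5, Omega, 2, Jo, 38)}.
π[aname, aid, mid]: project onto (aname, aid, mid) → {(Fay, 2, 19), (Fay, 2, 20), (Fay, 2, 35), (Fay, 2, 5), (Jo, 2, 19), (Jo, 2, 20), (Jo, 2, 35), (Jo, 2, 5)}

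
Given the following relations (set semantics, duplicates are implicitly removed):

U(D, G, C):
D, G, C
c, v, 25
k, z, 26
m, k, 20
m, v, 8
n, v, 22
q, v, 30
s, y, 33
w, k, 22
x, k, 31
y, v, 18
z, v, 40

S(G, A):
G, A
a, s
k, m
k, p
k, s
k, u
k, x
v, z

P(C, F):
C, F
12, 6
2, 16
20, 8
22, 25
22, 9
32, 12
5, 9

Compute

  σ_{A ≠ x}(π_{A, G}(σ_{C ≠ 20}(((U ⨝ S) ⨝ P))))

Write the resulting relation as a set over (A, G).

Joining U and S on G yields {(c, v, 25, z), (m, k, 20, m), (m, k, 20, p), (m, k, 20, s), (m, k, 20, u), (m, k, 20, x), (m, v, 8, z), (n, v, 22, z), (q, v, 30, z), (w, k, 22, m), (w, k, 22, p), (w, k, 22, s), (w, k, 22, u), (w, k, 22, x), (x, k, 31, m), (x, k, 31, p), (x, k, 31, s), (x, k, 31, u), (x, k, 31, x), (y, v, 18, z), (z, v, 40, z)}.
Joining (U ⨝ S) and P on C yields {(m, k, 20, m, 8), (m, k, 20, p, 8), (m, k, 20, s, 8), (m, k, 20, u, 8), (m, k, 20, x, 8), (n, v, 22, z, 25), (n, v, 22, z, 9), (w, k, 22, m, 25), (w, k, 22, m, 9), (w, k, 22, p, 25), (w, k, 22, p, 9), (w, k, 22, s, 25), (w, k, 22, s, 9), (w, k, 22, u, 25), (w, k, 22, u, 9), (w, k, 22, x, 25), (w, k, 22, x, 9)}.
Filtering on C ≠ 20 leaves {(n, v, 22, z, 25), (n, v, 22, z, 9), (w, k, 22, m, 25), (w, k, 22, m, 9), (w, k, 22, p, 25), (w, k, 22, p, 9), (w, k, 22, s, 25), (w, k, 22, s, 9), (w, k, 22, u, 25), (w, k, 22, u, 9), (w, k, 22, x, 25), (w, k, 22, x, 9)}.
Projecting to A, G (6 duplicate(s) eliminated): {(m, k), (p, k), (s, k), (u, k), (x, k), (z, v)}
Filtering on A ≠ x leaves {(m, k), (p, k), (s, k), (u, k), (z, v)}.

{(m, k), (p, k), (s, k), (u, k), (z, v)}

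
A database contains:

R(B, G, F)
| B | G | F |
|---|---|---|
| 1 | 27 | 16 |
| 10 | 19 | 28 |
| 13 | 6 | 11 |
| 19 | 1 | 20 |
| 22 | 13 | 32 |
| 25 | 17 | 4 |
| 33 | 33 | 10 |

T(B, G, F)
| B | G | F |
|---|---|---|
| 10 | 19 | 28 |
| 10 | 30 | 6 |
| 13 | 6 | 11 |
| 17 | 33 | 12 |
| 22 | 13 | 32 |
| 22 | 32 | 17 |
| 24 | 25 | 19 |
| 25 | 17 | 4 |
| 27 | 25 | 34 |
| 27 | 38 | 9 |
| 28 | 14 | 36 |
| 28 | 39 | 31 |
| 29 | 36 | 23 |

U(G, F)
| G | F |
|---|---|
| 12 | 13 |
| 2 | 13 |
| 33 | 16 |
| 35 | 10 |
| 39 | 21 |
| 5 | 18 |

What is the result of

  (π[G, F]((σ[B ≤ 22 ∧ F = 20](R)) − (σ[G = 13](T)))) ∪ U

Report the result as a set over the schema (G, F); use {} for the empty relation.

{(1, 20), (12, 13), (2, 13), (33, 16), (35, 10), (39, 21), (5, 18)}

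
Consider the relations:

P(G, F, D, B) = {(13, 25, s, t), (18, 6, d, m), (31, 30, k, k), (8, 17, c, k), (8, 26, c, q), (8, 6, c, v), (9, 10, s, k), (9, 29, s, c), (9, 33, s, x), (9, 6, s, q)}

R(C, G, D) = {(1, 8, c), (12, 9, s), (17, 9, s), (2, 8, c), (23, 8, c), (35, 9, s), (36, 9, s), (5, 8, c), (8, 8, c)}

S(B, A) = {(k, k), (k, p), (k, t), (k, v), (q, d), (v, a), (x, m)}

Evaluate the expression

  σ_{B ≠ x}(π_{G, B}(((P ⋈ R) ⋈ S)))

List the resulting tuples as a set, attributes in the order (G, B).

P ⋈ R (natural join on G, D): {(8, 17, c, k, 1), (8, 17, c, k, 2), (8, 17, c, k, 23), (8, 17, c, k, 5), (8, 17, c, k, 8), (8, 26, c, q, 1), (8, 26, c, q, 2), (8, 26, c, q, 23), (8, 26, c, q, 5), (8, 26, c, q, 8), (8, 6, c, v, 1), (8, 6, c, v, 2), (8, 6, c, v, 23), (8, 6, c, v, 5), (8, 6, c, v, 8), (9, 10, s, k, 12), (9, 10, s, k, 17), (9, 10, s, k, 35), (9, 10, s, k, 36), (9, 29, s, c, 12), (9, 29, s, c, 17), (9, 29, s, c, 35), (9, 29, s, c, 36), (9, 33, s, x, 12), (9, 33, s, x, 17), (9, 33, s, x, 35), (9, 33, s, x, 36), (9, 6, s, q, 12), (9, 6, s, q, 17), (9, 6, s, q, 35), (9, 6, s, q, 36)}
(P ⋈ R) ⋈ S (natural join on B): {(8, 17, c, k, 1, k), (8, 17, c, k, 1, p), (8, 17, c, k, 1, t), (8, 17, c, k, 1, v), (8, 17, c, k, 2, k), (8, 17, c, k, 2, p), (8, 17, c, k, 2, t), (8, 17, c, k, 2, v), (8, 17, c, k, 23, k), (8, 17, c, k, 23, p), (8, 17, c, k, 23, t), (8, 17, c, k, 23, v), (8, 17, c, k, 5, k), (8, 17, c, k, 5, p), (8, 17, c, k, 5, t), (8, 17, c, k, 5, v), (8, 17, c, k, 8, k), (8, 17, c, k, 8, p), (8, 17, c, k, 8, t), (8, 17, c, k, 8, v), (8, 26, c, q, 1, d), (8, 26, c, q, 2, d), (8, 26, c, q, 23, d), (8, 26, c, q, 5, d), (8, 26, c, q, 8, d), (8, 6, c, v, 1, a), (8, 6, c, v, 2, a), (8, 6, c, v, 23, a), (8, 6, c, v, 5, a), (8, 6, c, v, 8, a), (9, 10, s, k, 12, k), (9, 10, s, k, 12, p), (9, 10, s, k, 12, t), (9, 10, s, k, 12, v), (9, 10, s, k, 17, k), (9, 10, s, k, 17, p), (9, 10, s, k, 17, t), (9, 10, s, k, 17, v), (9, 10, s, k, 35, k), (9, 10, s, k, 35, p), (9, 10, s, k, 35, t), (9, 10, s, k, 35, v), (9, 10, s, k, 36, k), (9, 10, s, k, 36, p), (9, 10, s, k, 36, t), (9, 10, s, k, 36, v), (9, 33, s, x, 12, m), (9, 33, s, x, 17, m), (9, 33, s, x, 35, m), (9, 33, s, x, 36, m), (9, 6, s, q, 12, d), (9, 6, s, q, 17, d), (9, 6, s, q, 35, d), (9, 6, s, q, 36, d)}
π_{G, B} gives {(8, k), (8, q), (8, v), (9, k), (9, q), (9, x)} (48 duplicate(s) eliminated).
Apply σ_{B ≠ x}; surviving tuples: {(8, k), (8, q), (8, v), (9, k), (9, q)}

{(8, k), (8, q), (8, v), (9, k), (9, q)}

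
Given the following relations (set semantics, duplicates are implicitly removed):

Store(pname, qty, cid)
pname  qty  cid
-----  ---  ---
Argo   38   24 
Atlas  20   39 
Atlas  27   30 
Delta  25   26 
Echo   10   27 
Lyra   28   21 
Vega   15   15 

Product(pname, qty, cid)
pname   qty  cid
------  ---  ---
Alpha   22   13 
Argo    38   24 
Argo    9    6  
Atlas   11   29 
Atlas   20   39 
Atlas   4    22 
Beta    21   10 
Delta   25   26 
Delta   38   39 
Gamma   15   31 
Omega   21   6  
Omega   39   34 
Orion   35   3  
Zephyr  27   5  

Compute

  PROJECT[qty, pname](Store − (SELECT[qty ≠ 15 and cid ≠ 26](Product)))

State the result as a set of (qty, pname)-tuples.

{(10, Echo), (15, Vega), (25, Delta), (27, Atlas), (28, Lyra)}

σ[qty ≠ 15 and cid ≠ 26]: keep tuples satisfying qty ≠ 15 and cid ≠ 26 → {(Alpha, 22, 13), (Argo, 38, 24), (Argo, 9, 6), (Atlas, 11, 29), (Atlas, 20, 39), (Atlas, 4, 22), (Beta, 21, 10), (Delta, 38, 39), (Omega, 21, 6), (Omega, 39, 34), (Orion, 35, 3), (Zephyr, 27, 5)}
Set difference of the two operands is {(Atlas, 27, 30), (Delta, 25, 26), (Echo, 10, 27), (Lyra, 28, 21), (Vega, 15, 15)}.
Projecting to qty, pname: {(10, Echo), (15, Vega), (25, Delta), (27, Atlas), (28, Lyra)}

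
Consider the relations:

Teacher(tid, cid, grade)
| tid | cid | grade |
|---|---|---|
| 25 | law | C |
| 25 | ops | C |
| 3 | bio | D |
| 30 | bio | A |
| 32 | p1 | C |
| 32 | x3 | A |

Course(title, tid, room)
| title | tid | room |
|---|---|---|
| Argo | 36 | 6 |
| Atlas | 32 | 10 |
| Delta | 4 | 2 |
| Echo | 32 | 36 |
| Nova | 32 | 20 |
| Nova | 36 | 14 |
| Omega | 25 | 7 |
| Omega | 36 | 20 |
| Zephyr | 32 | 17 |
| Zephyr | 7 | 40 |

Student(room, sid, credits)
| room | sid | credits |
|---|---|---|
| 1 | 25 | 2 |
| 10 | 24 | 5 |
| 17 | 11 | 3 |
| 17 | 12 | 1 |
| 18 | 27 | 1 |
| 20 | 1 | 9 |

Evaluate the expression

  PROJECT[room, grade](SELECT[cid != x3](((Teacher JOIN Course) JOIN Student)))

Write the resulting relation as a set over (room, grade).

{(10, C), (17, C), (20, C)}

Teacher ⋈ Course (natural join on tid): {(25, law, C, Omega, 7), (25, ops, C, Omega, 7), (32, p1, C, Atlas, 10), (32, p1, C, Echo, 36), (32, p1, C, Nova, 20), (32, p1, C, Zephyr, 17), (32, x3, A, Atlas, 10), (32, x3, A, Echo, 36), (32, x3, A, Nova, 20), (32, x3, A, Zephyr, 17)}
(Teacher JOIN Course) ⋈ Student (natural join on room): {(32, p1, C, Atlas, 10, 24, 5), (32, p1, C, Nova, 20, 1, 9), (32, p1, C, Zephyr, 17, 11, 3), (32, p1, C, Zephyr, 17, 12, 1), (32, x3, A, Atlas, 10, 24, 5), (32, x3, A, Nova, 20, 1, 9), (32, x3, A, Zephyr, 17, 11, 3), (32, x3, A, Zephyr, 17, 12, 1)}
σ[cid != x3]: keep tuples satisfying cid != x3 → {(32, p1, C, Atlas, 10, 24, 5), (32, p1, C, Nova, 20, 1, 9), (32, p1, C, Zephyr, 17, 11, 3), (32, p1, C, Zephyr, 17, 12, 1)}
Keep only column(s) room, grade (1 duplicate(s) eliminated): {(10, C), (17, C), (20, C)}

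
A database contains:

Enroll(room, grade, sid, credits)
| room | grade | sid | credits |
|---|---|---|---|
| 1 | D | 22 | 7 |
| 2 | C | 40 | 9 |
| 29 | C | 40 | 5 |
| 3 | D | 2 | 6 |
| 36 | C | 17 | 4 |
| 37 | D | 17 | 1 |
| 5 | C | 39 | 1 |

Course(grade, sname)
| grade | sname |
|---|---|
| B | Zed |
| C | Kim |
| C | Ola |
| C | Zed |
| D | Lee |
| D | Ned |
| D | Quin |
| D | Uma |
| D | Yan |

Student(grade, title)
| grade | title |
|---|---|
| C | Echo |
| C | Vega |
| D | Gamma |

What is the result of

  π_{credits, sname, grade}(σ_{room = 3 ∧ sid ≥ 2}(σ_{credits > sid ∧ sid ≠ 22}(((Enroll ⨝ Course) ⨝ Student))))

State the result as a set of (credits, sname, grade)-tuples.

Enroll ⋈ Course (natural join on grade): {(1, D, 22, 7, Lee), (1, D, 22, 7, Ned), (1, D, 22, 7, Quin), (1, D, 22, 7, Uma), (1, D, 22, 7, Yan), (2, C, 40, 9, Kim), (2, C, 40, 9, Ola), (2, C, 40, 9, Zed), (29, C, 40, 5, Kim), (29, C, 40, 5, Ola), (29, C, 40, 5, Zed), (3, D, 2, 6, Lee), (3, D, 2, 6, Ned), (3, D, 2, 6, Quin), (3, D, 2, 6, Uma), (3, D, 2, 6, Yan), (36, C, 17, 4, Kim), (36, C, 17, 4, Ola), (36, C, 17, 4, Zed), (37, D, 17, 1, Lee), (37, D, 17, 1, Ned), (37, D, 17, 1, Quin), (37, D, 17, 1, Uma), (37, D, 17, 1, Yan), (5, C, 39, 1, Kim), (5, C, 39, 1, Ola), (5, C, 39, 1, Zed)}
(Enroll ⨝ Course) ⋈ Student (natural join on grade): {(1, D, 22, 7, Lee, Gamma), (1, D, 22, 7, Ned, Gamma), (1, D, 22, 7, Quin, Gamma), (1, D, 22, 7, Uma, Gamma), (1, D, 22, 7, Yan, Gamma), (2, C, 40, 9, Kim, Echo), (2, C, 40, 9, Kim, Vega), (2, C, 40, 9, Ola, Echo), (2, C, 40, 9, Ola, Vega), (2, C, 40, 9, Zed, Echo), (2, C, 40, 9, Zed, Vega), (29, C, 40, 5, Kim, Echo), (29, C, 40, 5, Kim, Vega), (29, C, 40, 5, Ola, Echo), (29, C, 40, 5, Ola, Vega), (29, C, 40, 5, Zed, Echo), (29, C, 40, 5, Zed, Vega), (3, D, 2, 6, Lee, Gamma), (3, D, 2, 6, Ned, Gamma), (3, D, 2, 6, Quin, Gamma), (3, D, 2, 6, Uma, Gamma), (3, D, 2, 6, Yan, Gamma), (36, C, 17, 4, Kim, Echo), (36, C, 17, 4, Kim, Vega), (36, C, 17, 4, Ola, Echo), (36, C, 17, 4, Ola, Vega), (36, C, 17, 4, Zed, Echo), (36, C, 17, 4, Zed, Vega), (37, D, 17, 1, Lee, Gamma), (37, D, 17, 1, Ned, Gamma), (37, D, 17, 1, Quin, Gamma), (37, D, 17, 1, Uma, Gamma), (37, D, 17, 1, Yan, Gamma), (5, C, 39, 1, Kim, Echo), (5, C, 39, 1, Kim, Vega), (5, C, 39, 1, Ola, Echo), (5, C, 39, 1, Ola, Vega), (5, C, 39, 1, Zed, Echo), (5, C, 39, 1, Zed, Vega)}
σ[credits > sid ∧ sid ≠ 22]: keep tuples satisfying credits > sid ∧ sid ≠ 22 → {(3, D, 2, 6, Lee, Gamma), (3, D, 2, 6, Ned, Gamma), (3, D, 2, 6, Quin, Gamma), (3, D, 2, 6, Uma, Gamma), (3, D, 2, 6, Yan, Gamma)}
σ[room = 3 ∧ sid ≥ 2]: keep tuples satisfying room = 3 ∧ sid ≥ 2 → {(3, D, 2, 6, Lee, Gamma), (3, D, 2, 6, Ned, Gamma), (3, D, 2, 6, Quin, Gamma), (3, D, 2, 6, Uma, Gamma), (3, D, 2, 6, Yan, Gamma)}
Projecting to credits, sname, grade: {(6, Lee, D), (6, Ned, D), (6, Quin, D), (6, Uma, D), (6, Yan, D)}

{(6, Lee, D), (6, Ned, D), (6, Quin, D), (6, Uma, D), (6, Yan, D)}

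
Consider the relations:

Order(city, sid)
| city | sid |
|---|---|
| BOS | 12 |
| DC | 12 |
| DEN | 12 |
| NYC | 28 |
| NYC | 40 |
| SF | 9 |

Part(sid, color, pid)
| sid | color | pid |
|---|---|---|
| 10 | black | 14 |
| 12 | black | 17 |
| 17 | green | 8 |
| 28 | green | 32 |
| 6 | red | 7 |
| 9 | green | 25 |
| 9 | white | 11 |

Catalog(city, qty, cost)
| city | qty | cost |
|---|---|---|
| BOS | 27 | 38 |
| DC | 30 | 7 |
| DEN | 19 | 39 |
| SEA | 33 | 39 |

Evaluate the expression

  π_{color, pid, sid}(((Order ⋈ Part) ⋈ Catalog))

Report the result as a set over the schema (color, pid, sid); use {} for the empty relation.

Joining Order and Part on sid yields {(BOS, 12, black, 17), (DC, 12, black, 17), (DEN, 12, black, 17), (NYC, 28, green, 32), (SF, 9, green, 25), (SF, 9, white, 11)}.
Joining (Order ⋈ Part) and Catalog on city yields {(BOS, 12, black, 17, 27, 38), (DC, 12, black, 17, 30, 7), (DEN, 12, black, 17, 19, 39)}.
π[color, pid, sid]: project onto (color, pid, sid) (2 duplicate(s) eliminated) → {(black, 17, 12)}

{(black, 17, 12)}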